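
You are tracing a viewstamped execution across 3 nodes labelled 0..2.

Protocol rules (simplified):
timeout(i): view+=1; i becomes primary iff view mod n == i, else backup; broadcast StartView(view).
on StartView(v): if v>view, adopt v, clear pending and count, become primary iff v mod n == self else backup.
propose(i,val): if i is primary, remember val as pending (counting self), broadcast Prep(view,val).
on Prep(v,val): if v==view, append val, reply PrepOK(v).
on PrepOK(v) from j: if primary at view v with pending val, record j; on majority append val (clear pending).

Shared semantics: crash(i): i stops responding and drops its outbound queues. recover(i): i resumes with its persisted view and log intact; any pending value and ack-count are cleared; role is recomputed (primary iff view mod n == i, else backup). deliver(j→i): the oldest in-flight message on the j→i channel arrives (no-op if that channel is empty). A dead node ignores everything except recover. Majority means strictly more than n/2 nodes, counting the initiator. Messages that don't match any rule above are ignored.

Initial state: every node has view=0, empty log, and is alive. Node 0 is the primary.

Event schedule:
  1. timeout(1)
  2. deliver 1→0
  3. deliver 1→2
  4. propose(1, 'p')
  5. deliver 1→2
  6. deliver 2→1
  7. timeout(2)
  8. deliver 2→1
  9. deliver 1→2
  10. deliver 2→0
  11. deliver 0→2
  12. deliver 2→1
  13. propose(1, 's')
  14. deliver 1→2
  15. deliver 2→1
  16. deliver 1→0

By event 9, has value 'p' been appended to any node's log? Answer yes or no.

[1] timeout(1) → N1(prim v1 [-])
[2] deliver 1→0 → N0(back v1 [-])
[3] deliver 1→2 → N2(back v1 [-])
[4] propose(1,'p') → ∅
[5] deliver 1→2 → N2(back v1 [p])
[6] deliver 2→1 → N1(prim v1 [p])
[7] timeout(2) → N2(prim v2 [p])
[8] deliver 2→1 → N1(back v2 [p])
[9] deliver 1→2 → ∅

yes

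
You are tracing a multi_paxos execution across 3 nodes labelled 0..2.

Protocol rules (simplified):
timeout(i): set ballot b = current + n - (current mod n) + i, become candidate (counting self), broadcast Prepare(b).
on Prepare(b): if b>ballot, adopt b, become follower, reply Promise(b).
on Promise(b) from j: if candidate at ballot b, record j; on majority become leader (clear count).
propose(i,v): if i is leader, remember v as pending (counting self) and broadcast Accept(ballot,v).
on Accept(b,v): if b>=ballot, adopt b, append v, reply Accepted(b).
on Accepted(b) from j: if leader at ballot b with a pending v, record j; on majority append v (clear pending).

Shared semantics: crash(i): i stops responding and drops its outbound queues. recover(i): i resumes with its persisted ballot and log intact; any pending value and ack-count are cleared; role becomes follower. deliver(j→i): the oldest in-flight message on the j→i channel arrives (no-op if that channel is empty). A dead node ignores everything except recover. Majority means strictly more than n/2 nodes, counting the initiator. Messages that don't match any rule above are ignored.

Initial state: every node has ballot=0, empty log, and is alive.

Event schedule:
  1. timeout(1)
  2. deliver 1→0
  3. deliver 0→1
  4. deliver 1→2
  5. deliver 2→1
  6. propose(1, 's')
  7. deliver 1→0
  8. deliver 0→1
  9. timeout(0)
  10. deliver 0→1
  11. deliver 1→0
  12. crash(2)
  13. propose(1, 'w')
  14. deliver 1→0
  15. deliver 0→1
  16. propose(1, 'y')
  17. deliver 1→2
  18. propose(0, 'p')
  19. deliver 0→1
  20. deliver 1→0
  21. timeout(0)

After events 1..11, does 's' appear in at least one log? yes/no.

[1] timeout(1) → N1(cand b4 [-])
[2] deliver 1→0 → N0(foll b4 [-])
[3] deliver 0→1 → N1(lead b4 [-])
[4] deliver 1→2 → N2(foll b4 [-])
[5] deliver 2→1 → ∅
[6] propose(1,'s') → ∅
[7] deliver 1→0 → N0(foll b4 [s])
[8] deliver 0→1 → N1(lead b4 [s])
[9] timeout(0) → N0(cand b6 [s])
[10] deliver 0→1 → N1(foll b6 [s])
[11] deliver 1→0 → N0(lead b6 [s])

yes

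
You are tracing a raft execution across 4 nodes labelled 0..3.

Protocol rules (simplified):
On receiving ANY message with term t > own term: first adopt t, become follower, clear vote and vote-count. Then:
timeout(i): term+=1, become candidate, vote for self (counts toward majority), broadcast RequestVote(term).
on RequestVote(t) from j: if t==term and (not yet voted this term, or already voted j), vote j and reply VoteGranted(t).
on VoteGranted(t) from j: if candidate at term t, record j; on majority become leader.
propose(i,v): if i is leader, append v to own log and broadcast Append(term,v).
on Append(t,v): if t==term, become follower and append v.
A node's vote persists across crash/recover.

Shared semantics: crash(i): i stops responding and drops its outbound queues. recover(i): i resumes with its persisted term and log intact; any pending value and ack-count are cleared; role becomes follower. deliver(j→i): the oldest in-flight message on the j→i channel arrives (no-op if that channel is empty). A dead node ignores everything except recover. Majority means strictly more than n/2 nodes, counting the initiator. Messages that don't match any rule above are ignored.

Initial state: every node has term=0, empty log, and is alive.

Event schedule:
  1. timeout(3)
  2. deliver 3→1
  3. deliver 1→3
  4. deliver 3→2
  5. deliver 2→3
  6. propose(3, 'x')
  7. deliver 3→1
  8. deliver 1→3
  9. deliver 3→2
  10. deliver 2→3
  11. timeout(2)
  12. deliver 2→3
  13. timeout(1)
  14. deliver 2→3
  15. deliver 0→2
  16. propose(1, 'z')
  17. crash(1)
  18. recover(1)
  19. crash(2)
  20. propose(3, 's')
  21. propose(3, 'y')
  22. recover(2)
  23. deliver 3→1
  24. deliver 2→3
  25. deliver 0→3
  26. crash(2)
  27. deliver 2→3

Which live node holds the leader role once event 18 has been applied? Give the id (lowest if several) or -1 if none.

1. timeout(3):  <3:cand t1 ->
2. deliver 3→1:  <1:foll t1 ->
3. deliver 1→3:  nop
4. deliver 3→2:  <2:foll t1 ->
5. deliver 2→3:  <3:lead t1 ->
6. propose(3,'x'):  <3:lead t1 x>
7. deliver 3→1:  <1:foll t1 x>
8. deliver 1→3:  nop
9. deliver 3→2:  <2:foll t1 x>
10. deliver 2→3:  nop
11. timeout(2):  <2:cand t2 x>
12. deliver 2→3:  <3:foll t2 x>
13. timeout(1):  <1:cand t2 x>
14. deliver 2→3:  nop
15. deliver 0→2:  nop
16. propose(1,'z'):  nop
17. crash(1):  <1:✗cand t2 x>
18. recover(1):  <1:foll t2 x>

-1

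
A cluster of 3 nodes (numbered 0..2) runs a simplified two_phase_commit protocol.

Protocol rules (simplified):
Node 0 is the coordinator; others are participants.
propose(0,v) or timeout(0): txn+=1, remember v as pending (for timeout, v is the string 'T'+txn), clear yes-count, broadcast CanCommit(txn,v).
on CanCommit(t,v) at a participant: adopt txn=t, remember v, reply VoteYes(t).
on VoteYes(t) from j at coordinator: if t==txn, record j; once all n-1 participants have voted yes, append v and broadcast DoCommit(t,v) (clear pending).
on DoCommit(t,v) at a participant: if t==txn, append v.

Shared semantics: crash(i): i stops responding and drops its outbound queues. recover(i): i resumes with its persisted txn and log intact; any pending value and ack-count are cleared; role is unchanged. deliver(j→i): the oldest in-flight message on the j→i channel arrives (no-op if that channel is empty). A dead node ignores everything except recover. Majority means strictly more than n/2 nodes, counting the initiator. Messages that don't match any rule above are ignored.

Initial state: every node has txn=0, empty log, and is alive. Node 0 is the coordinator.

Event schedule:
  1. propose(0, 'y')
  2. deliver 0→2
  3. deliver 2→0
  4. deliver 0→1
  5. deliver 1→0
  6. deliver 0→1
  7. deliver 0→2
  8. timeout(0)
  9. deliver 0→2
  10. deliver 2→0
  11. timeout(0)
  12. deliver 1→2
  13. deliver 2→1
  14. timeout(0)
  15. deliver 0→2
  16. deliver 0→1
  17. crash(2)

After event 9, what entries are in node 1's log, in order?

y

step 1 propose(0,'y'): 0={coor,t=1,log=-}
step 2 deliver 0→2: 2={part,t=1,log=-}
step 3 deliver 2→0: —
step 4 deliver 0→1: 1={part,t=1,log=-}
step 5 deliver 1→0: 0={coor,t=1,log=y}
step 6 deliver 0→1: 1={part,t=1,log=y}
step 7 deliver 0→2: 2={part,t=1,log=y}
step 8 timeout(0): 0={coor,t=2,log=y}
step 9 deliver 0→2: 2={part,t=2,log=y}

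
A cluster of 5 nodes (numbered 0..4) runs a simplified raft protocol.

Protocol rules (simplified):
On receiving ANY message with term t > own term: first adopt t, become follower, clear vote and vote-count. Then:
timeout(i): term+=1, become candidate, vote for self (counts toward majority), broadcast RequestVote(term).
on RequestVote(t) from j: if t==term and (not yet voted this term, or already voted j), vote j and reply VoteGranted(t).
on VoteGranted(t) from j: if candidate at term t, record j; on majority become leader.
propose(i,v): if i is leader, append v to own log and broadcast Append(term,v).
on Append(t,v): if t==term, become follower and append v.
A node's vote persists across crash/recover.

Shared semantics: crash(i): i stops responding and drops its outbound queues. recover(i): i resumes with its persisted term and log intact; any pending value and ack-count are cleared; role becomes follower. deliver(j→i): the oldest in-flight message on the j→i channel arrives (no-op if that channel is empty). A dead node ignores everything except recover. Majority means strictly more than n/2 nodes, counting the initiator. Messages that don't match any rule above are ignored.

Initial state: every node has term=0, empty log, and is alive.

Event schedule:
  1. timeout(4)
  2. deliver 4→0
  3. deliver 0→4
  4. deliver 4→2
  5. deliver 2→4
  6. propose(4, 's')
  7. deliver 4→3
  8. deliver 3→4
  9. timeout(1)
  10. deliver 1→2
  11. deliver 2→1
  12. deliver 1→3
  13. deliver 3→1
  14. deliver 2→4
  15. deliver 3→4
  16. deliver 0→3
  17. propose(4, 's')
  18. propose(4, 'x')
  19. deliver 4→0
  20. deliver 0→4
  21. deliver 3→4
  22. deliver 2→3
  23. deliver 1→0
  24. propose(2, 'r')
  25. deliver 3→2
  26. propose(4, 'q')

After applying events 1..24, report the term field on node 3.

e1 timeout(4): 4[cand,t=1,-]
e2 deliver 4→0: 0[foll,t=1,-]
e3 deliver 0→4: ·
e4 deliver 4→2: 2[foll,t=1,-]
e5 deliver 2→4: 4[lead,t=1,-]
e6 propose(4,'s'): 4[lead,t=1,s]
e7 deliver 4→3: 3[foll,t=1,-]
e8 deliver 3→4: ·
e9 timeout(1): 1[cand,t=1,-]
e10 deliver 1→2: ·
e11 deliver 2→1: ·
e12 deliver 1→3: ·
e13 deliver 3→1: ·
e14 deliver 2→4: ·
e15 deliver 3→4: ·
e16 deliver 0→3: ·
e17 propose(4,'s'): 4[lead,t=1,s,s]
e18 propose(4,'x'): 4[lead,t=1,s,s,x]
e19 deliver 4→0: 0[foll,t=1,s]
e20 deliver 0→4: ·
e21 deliver 3→4: ·
e22 deliver 2→3: ·
e23 deliver 1→0: ·
e24 propose(2,'r'): ·

1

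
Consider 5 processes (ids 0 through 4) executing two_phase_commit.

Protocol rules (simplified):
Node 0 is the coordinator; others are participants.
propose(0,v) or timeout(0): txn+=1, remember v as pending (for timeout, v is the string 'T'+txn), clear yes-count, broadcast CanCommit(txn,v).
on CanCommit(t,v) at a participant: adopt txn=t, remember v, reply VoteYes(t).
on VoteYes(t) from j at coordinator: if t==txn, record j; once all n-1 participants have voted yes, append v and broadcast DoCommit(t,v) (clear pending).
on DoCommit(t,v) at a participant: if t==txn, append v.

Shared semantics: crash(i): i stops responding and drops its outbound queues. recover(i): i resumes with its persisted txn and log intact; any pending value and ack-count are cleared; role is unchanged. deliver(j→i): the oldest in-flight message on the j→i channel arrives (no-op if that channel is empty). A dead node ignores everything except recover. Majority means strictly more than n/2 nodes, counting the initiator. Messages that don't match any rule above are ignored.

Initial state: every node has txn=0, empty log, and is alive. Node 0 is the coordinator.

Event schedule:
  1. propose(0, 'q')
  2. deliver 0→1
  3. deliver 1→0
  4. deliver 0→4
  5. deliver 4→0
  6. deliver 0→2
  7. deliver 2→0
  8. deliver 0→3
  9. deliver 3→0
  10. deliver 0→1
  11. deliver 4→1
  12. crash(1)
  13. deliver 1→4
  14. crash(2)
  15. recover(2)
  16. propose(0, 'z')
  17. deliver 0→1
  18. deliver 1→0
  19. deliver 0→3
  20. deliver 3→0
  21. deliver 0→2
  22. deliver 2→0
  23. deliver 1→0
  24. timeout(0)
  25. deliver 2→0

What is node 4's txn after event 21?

1

[1] propose(0,'q') → N0(coor t1 [-])
[2] deliver 0→1 → N1(part t1 [-])
[3] deliver 1→0 → ∅
[4] deliver 0→4 → N4(part t1 [-])
[5] deliver 4→0 → ∅
[6] deliver 0→2 → N2(part t1 [-])
[7] deliver 2→0 → ∅
[8] deliver 0→3 → N3(part t1 [-])
[9] deliver 3→0 → N0(coor t1 [q])
[10] deliver 0→1 → N1(part t1 [q])
[11] deliver 4→1 → ∅
[12] crash(1) → N1(✗part t1 [q])
[13] deliver 1→4 → ∅
[14] crash(2) → N2(✗part t1 [-])
[15] recover(2) → N2(part t1 [-])
[16] propose(0,'z') → N0(coor t2 [q])
[17] deliver 0→1 → ∅
[18] deliver 1→0 → ∅
[19] deliver 0→3 → N3(part t1 [q])
[20] deliver 3→0 → ∅
[21] deliver 0→2 → N2(part t1 [q])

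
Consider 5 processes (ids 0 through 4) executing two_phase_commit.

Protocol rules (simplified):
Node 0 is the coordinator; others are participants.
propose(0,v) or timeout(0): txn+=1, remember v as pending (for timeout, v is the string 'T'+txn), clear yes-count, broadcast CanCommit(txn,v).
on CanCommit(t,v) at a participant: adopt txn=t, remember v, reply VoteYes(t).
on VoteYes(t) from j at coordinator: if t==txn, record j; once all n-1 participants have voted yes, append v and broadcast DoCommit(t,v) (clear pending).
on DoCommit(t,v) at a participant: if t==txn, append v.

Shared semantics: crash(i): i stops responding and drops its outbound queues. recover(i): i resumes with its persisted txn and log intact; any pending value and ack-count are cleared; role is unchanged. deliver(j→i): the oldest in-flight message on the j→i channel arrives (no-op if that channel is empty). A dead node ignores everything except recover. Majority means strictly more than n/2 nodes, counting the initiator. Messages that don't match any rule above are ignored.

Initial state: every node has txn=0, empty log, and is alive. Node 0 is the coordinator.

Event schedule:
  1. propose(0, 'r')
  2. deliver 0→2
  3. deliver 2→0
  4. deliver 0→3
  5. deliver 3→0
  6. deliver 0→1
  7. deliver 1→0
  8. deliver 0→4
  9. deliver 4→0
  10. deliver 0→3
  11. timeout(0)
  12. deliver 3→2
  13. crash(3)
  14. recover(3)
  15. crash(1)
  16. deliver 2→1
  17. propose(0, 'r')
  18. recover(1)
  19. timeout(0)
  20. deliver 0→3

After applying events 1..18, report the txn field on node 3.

1

1. propose(0,'r'):  <0:coor t1 ->
2. deliver 0→2:  <2:part t1 ->
3. deliver 2→0:  nop
4. deliver 0→3:  <3:part t1 ->
5. deliver 3→0:  nop
6. deliver 0→1:  <1:part t1 ->
7. deliver 1→0:  nop
8. deliver 0→4:  <4:part t1 ->
9. deliver 4→0:  <0:coor t1 r>
10. deliver 0→3:  <3:part t1 r>
11. timeout(0):  <0:coor t2 r>
12. deliver 3→2:  nop
13. crash(3):  <3:✗part t1 r>
14. recover(3):  <3:part t1 r>
15. crash(1):  <1:✗part t1 ->
16. deliver 2→1:  nop
17. propose(0,'r'):  <0:coor t3 r>
18. recover(1):  <1:part t1 ->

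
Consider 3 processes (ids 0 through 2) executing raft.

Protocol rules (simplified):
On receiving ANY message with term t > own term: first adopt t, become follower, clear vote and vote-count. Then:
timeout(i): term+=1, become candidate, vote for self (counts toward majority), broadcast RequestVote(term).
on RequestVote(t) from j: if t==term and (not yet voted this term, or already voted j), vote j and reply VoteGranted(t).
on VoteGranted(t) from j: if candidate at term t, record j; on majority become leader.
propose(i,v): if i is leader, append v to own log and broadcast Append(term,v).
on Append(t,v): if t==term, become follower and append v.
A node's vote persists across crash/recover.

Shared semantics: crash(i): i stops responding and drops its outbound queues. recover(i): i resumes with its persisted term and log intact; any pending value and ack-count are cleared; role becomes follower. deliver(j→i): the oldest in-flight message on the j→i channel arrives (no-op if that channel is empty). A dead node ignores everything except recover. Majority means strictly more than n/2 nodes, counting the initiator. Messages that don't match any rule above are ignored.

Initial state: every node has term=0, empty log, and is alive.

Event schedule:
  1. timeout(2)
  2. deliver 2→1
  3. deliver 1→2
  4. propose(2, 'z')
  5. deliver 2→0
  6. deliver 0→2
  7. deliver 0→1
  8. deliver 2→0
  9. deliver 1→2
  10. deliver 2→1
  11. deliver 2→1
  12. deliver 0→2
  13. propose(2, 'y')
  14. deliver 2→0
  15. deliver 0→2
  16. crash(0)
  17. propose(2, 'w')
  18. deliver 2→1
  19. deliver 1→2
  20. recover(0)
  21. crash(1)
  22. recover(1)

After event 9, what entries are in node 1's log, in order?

after 1 — timeout(2): n2:cand/t1/[-]
after 2 — deliver 2→1: n1:foll/t1/[-]
after 3 — deliver 1→2: n2:lead/t1/[-]
after 4 — propose(2,'z'): n2:lead/t1/[z]
after 5 — deliver 2→0: n0:foll/t1/[-]
after 6 — deliver 0→2: ·
after 7 — deliver 0→1: ·
after 8 — deliver 2→0: n0:foll/t1/[z]
after 9 — deliver 1→2: ·

empty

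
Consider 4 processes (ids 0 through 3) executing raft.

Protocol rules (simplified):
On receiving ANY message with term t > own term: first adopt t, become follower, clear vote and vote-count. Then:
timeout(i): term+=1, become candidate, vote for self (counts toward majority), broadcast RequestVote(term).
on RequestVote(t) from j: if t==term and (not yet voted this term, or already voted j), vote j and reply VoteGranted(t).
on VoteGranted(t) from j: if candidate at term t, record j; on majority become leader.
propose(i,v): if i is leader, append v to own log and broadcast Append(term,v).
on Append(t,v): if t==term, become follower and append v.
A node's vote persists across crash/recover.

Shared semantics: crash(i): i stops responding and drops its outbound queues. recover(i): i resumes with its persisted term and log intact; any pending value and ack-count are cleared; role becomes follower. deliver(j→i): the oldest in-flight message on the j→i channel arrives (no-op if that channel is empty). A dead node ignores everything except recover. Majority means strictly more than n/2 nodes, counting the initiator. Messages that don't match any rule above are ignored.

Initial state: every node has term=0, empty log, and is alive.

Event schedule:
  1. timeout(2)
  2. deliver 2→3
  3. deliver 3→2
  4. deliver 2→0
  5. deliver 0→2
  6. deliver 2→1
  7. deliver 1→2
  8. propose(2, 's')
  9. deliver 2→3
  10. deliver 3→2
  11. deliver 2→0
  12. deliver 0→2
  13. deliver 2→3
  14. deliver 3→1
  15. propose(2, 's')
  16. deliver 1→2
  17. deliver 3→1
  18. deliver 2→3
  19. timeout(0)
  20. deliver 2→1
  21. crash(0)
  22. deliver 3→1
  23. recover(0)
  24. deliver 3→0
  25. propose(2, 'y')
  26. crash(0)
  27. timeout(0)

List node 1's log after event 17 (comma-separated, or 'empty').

empty

1. timeout(2):  <2:cand t1 ->
2. deliver 2→3:  <3:foll t1 ->
3. deliver 3→2:  nop
4. deliver 2→0:  <0:foll t1 ->
5. deliver 0→2:  <2:lead t1 ->
6. deliver 2→1:  <1:foll t1 ->
7. deliver 1→2:  nop
8. propose(2,'s'):  <2:lead t1 s>
9. deliver 2→3:  <3:foll t1 s>
10. deliver 3→2:  nop
11. deliver 2→0:  <0:foll t1 s>
12. deliver 0→2:  nop
13. deliver 2→3:  nop
14. deliver 3→1:  nop
15. propose(2,'s'):  <2:lead t1 s,s>
16. deliver 1→2:  nop
17. deliver 3→1:  nop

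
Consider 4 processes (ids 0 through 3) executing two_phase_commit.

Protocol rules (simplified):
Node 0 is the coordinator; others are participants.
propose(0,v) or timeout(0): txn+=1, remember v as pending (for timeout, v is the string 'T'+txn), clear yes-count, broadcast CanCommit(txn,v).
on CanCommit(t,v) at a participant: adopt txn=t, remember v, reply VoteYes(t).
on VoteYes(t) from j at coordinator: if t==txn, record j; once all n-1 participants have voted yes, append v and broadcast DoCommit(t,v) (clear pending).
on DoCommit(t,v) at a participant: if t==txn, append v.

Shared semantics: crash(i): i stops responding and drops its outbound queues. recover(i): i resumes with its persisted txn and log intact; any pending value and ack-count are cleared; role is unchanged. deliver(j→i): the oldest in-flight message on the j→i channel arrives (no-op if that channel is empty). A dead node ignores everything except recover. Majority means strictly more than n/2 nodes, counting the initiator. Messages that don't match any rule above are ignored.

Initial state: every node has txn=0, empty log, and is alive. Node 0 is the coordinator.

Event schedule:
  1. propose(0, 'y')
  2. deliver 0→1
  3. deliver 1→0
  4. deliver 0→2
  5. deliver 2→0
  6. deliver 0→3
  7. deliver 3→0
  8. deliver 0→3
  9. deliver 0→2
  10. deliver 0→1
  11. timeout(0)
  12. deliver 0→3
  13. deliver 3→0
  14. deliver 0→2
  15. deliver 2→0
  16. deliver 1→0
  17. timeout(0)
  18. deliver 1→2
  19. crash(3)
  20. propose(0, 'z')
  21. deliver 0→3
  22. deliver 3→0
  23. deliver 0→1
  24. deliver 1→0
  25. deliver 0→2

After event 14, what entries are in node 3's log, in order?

y

[1] propose(0,'y') → N0(coor t1 [-])
[2] deliver 0→1 → N1(part t1 [-])
[3] deliver 1→0 → ∅
[4] deliver 0→2 → N2(part t1 [-])
[5] deliver 2→0 → ∅
[6] deliver 0→3 → N3(part t1 [-])
[7] deliver 3→0 → N0(coor t1 [y])
[8] deliver 0→3 → N3(part t1 [y])
[9] deliver 0→2 → N2(part t1 [y])
[10] deliver 0→1 → N1(part t1 [y])
[11] timeout(0) → N0(coor t2 [y])
[12] deliver 0→3 → N3(part t2 [y])
[13] deliver 3→0 → ∅
[14] deliver 0→2 → N2(part t2 [y])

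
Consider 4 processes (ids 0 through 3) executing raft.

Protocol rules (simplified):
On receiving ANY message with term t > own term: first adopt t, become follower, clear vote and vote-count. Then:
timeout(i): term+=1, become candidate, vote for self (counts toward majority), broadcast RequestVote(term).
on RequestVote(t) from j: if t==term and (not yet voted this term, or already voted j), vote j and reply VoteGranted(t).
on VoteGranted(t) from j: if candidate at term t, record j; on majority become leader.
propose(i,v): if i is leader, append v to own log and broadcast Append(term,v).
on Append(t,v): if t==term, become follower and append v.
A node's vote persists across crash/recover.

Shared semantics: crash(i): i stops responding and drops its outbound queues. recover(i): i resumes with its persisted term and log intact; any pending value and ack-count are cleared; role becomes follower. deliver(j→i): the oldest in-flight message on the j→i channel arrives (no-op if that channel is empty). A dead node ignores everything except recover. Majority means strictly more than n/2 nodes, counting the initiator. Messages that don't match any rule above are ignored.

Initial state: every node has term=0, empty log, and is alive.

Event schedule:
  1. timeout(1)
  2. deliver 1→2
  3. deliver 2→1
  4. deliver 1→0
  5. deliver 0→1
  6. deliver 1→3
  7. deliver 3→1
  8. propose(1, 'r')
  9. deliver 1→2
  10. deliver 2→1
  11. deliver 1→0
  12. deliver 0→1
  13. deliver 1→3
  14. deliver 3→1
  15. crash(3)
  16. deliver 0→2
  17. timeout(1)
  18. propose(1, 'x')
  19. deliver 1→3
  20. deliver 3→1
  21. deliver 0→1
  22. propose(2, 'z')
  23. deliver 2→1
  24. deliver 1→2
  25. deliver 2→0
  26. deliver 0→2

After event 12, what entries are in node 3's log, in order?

e1 timeout(1): 1[cand,t=1,-]
e2 deliver 1→2: 2[foll,t=1,-]
e3 deliver 2→1: ·
e4 deliver 1→0: 0[foll,t=1,-]
e5 deliver 0→1: 1[lead,t=1,-]
e6 deliver 1→3: 3[foll,t=1,-]
e7 deliver 3→1: ·
e8 propose(1,'r'): 1[lead,t=1,r]
e9 deliver 1→2: 2[foll,t=1,r]
e10 deliver 2→1: ·
e11 deliver 1→0: 0[foll,t=1,r]
e12 deliver 0→1: ·

empty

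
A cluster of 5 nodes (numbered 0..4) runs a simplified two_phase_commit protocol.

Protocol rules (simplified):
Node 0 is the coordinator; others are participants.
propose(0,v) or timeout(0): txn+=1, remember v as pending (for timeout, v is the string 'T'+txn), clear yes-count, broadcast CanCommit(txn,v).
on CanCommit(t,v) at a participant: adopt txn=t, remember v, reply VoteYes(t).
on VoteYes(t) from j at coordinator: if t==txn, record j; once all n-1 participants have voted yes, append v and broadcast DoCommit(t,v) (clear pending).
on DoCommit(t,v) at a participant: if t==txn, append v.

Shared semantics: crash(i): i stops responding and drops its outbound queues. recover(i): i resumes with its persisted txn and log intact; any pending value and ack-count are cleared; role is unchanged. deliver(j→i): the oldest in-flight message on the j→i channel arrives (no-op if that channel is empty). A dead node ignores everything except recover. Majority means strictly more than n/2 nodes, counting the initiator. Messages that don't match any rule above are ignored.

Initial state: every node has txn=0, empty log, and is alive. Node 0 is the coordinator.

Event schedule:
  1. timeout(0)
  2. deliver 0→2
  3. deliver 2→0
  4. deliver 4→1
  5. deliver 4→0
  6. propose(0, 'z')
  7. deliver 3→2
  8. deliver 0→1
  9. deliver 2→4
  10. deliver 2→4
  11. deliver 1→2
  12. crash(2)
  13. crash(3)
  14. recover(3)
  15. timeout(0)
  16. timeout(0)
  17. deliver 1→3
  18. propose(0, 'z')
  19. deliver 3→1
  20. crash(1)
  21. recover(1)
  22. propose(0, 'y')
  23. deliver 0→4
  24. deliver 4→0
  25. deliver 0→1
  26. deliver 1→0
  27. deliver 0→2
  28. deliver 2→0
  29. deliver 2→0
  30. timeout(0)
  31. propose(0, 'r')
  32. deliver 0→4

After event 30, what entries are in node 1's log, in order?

1. timeout(0):  <0:coor t1 ->
2. deliver 0→2:  <2:part t1 ->
3. deliver 2→0:  nop
4. deliver 4→1:  nop
5. deliver 4→0:  nop
6. propose(0,'z'):  <0:coor t2 ->
7. deliver 3→2:  nop
8. deliver 0→1:  <1:part t1 ->
9. deliver 2→4:  nop
10. deliver 2→4:  nop
11. deliver 1→2:  nop
12. crash(2):  <2:✗part t1 ->
13. crash(3):  <3:✗part t0 ->
14. recover(3):  <3:part t0 ->
15. timeout(0):  <0:coor t3 ->
16. timeout(0):  <0:coor t4 ->
17. deliver 1→3:  nop
18. propose(0,'z'):  <0:coor t5 ->
19. deliver 3→1:  nop
20. crash(1):  <1:✗part t1 ->
21. recover(1):  <1:part t1 ->
22. propose(0,'y'):  <0:coor t6 ->
23. deliver 0→4:  <4:part t1 ->
24. deliver 4→0:  nop
25. deliver 0→1:  <1:part t2 ->
26. deliver 1→0:  nop
27. deliver 0→2:  nop
28. deliver 2→0:  nop
29. deliver 2→0:  nop
30. timeout(0):  <0:coor t7 ->

empty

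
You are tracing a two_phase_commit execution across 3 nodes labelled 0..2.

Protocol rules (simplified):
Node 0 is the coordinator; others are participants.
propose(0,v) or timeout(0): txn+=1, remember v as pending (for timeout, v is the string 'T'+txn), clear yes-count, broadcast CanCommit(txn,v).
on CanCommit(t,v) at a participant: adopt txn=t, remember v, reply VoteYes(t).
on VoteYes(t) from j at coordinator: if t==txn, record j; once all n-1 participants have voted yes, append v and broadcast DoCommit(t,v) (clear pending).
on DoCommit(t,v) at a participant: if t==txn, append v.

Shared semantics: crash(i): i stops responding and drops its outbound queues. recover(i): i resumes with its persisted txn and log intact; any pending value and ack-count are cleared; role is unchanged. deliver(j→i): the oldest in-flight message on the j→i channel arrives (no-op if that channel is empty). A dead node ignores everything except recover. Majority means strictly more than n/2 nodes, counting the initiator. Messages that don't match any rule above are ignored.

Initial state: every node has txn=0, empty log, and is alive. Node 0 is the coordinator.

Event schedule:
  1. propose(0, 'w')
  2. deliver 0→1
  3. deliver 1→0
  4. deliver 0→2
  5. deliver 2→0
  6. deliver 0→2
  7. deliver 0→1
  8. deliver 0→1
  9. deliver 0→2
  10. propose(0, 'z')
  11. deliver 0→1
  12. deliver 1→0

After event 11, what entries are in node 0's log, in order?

[1] propose(0,'w') → N0(coor t1 [-])
[2] deliver 0→1 → N1(part t1 [-])
[3] deliver 1→0 → ∅
[4] deliver 0→2 → N2(part t1 [-])
[5] deliver 2→0 → N0(coor t1 [w])
[6] deliver 0→2 → N2(part t1 [w])
[7] deliver 0→1 → N1(part t1 [w])
[8] deliver 0→1 → ∅
[9] deliver 0→2 → ∅
[10] propose(0,'z') → N0(coor t2 [w])
[11] deliver 0→1 → N1(part t2 [w])

w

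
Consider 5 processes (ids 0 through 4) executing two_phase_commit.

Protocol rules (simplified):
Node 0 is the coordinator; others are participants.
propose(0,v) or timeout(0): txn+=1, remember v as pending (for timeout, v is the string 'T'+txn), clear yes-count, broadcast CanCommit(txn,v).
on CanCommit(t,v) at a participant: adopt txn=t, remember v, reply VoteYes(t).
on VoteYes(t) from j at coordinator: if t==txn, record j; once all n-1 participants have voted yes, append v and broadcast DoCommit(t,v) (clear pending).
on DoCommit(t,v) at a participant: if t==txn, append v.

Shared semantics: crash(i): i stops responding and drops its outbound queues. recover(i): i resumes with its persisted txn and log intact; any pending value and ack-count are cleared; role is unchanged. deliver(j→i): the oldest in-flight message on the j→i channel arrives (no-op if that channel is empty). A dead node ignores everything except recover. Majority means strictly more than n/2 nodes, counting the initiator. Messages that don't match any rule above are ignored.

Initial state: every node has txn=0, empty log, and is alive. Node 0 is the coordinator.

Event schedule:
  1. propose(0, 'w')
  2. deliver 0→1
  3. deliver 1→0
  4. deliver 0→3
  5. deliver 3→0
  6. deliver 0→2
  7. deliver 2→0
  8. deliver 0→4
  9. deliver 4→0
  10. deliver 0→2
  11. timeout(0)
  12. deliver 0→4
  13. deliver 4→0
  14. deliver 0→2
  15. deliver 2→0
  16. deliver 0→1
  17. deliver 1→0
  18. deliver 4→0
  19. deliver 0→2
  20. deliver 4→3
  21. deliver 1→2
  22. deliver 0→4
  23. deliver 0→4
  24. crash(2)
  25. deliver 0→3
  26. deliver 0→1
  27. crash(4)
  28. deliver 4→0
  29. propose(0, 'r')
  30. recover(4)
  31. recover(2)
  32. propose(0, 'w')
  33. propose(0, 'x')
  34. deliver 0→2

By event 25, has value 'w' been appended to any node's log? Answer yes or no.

yes

[1] propose(0,'w') → N0(coor t1 [-])
[2] deliver 0→1 → N1(part t1 [-])
[3] deliver 1→0 → ∅
[4] deliver 0→3 → N3(part t1 [-])
[5] deliver 3→0 → ∅
[6] deliver 0→2 → N2(part t1 [-])
[7] deliver 2→0 → ∅
[8] deliver 0→4 → N4(part t1 [-])
[9] deliver 4→0 → N0(coor t1 [w])
[10] deliver 0→2 → N2(part t1 [w])
[11] timeout(0) → N0(coor t2 [w])
[12] deliver 0→4 → N4(part t1 [w])
[13] deliver 4→0 → ∅
[14] deliver 0→2 → N2(part t2 [w])
[15] deliver 2→0 → ∅
[16] deliver 0→1 → N1(part t1 [w])
[17] deliver 1→0 → ∅
[18] deliver 4→0 → ∅
[19] deliver 0→2 → ∅
[20] deliver 4→3 → ∅
[21] deliver 1→2 → ∅
[22] deliver 0→4 → N4(part t2 [w])
[23] deliver 0→4 → ∅
[24] crash(2) → N2(✗part t2 [w])
[25] deliver 0→3 → N3(part t1 [w])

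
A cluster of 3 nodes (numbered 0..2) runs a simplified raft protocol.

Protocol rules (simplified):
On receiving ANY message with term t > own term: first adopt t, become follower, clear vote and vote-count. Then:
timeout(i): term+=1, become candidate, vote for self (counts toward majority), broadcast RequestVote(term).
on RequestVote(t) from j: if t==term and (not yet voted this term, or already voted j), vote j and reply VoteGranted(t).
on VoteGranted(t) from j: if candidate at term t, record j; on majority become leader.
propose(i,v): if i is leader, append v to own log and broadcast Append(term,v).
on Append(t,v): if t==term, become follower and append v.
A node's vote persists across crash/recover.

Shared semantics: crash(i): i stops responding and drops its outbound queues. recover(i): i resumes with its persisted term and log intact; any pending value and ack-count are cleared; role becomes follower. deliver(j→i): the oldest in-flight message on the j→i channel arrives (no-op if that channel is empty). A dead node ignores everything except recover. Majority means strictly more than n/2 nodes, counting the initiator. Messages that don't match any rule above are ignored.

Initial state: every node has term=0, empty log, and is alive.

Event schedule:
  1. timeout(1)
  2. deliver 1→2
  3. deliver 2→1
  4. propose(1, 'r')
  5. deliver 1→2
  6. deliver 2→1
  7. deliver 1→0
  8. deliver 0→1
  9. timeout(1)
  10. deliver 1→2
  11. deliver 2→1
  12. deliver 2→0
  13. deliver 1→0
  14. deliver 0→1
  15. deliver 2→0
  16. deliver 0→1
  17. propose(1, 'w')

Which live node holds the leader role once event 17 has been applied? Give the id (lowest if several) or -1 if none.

after 1 — timeout(1): n1:cand/t1/[-]
after 2 — deliver 1→2: n2:foll/t1/[-]
after 3 — deliver 2→1: n1:lead/t1/[-]
after 4 — propose(1,'r'): n1:lead/t1/[r]
after 5 — deliver 1→2: n2:foll/t1/[r]
after 6 — deliver 2→1: ·
after 7 — deliver 1→0: n0:foll/t1/[-]
after 8 — deliver 0→1: ·
after 9 — timeout(1): n1:cand/t2/[r]
after 10 — deliver 1→2: n2:foll/t2/[r]
after 11 — deliver 2→1: n1:lead/t2/[r]
after 12 — deliver 2→0: ·
after 13 — deliver 1→0: n0:foll/t1/[r]
after 14 — deliver 0→1: ·
after 15 — deliver 2→0: ·
after 16 — deliver 0→1: ·
after 17 — propose(1,'w'): n1:lead/t2/[r,w]

1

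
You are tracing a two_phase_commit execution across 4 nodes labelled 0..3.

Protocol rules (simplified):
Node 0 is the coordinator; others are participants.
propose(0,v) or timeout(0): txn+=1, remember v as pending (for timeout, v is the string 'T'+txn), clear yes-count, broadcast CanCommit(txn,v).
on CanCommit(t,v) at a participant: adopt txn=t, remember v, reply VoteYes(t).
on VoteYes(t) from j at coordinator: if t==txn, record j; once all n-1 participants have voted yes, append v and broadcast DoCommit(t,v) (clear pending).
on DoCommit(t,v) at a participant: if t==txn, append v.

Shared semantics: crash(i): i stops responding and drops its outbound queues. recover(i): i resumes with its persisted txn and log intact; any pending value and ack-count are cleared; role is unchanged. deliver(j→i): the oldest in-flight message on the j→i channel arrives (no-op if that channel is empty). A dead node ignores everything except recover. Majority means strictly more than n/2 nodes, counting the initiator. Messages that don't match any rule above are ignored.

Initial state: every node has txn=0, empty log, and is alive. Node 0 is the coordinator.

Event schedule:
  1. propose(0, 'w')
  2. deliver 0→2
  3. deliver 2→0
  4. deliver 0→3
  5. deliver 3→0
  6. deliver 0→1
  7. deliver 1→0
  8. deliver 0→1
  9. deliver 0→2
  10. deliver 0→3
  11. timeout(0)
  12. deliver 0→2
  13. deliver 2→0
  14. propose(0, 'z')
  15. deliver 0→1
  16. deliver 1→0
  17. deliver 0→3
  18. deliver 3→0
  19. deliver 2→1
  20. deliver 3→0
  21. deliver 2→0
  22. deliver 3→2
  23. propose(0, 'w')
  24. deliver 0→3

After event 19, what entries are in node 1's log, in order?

1. propose(0,'w'):  <0:coor t1 ->
2. deliver 0→2:  <2:part t1 ->
3. deliver 2→0:  nop
4. deliver 0→3:  <3:part t1 ->
5. deliver 3→0:  nop
6. deliver 0→1:  <1:part t1 ->
7. deliver 1→0:  <0:coor t1 w>
8. deliver 0→1:  <1:part t1 w>
9. deliver 0→2:  <2:part t1 w>
10. deliver 0→3:  <3:part t1 w>
11. timeout(0):  <0:coor t2 w>
12. deliver 0→2:  <2:part t2 w>
13. deliver 2→0:  nop
14. propose(0,'z'):  <0:coor t3 w>
15. deliver 0→1:  <1:part t2 w>
16. deliver 1→0:  nop
17. deliver 0→3:  <3:part t2 w>
18. deliver 3→0:  nop
19. deliver 2→1:  nop

w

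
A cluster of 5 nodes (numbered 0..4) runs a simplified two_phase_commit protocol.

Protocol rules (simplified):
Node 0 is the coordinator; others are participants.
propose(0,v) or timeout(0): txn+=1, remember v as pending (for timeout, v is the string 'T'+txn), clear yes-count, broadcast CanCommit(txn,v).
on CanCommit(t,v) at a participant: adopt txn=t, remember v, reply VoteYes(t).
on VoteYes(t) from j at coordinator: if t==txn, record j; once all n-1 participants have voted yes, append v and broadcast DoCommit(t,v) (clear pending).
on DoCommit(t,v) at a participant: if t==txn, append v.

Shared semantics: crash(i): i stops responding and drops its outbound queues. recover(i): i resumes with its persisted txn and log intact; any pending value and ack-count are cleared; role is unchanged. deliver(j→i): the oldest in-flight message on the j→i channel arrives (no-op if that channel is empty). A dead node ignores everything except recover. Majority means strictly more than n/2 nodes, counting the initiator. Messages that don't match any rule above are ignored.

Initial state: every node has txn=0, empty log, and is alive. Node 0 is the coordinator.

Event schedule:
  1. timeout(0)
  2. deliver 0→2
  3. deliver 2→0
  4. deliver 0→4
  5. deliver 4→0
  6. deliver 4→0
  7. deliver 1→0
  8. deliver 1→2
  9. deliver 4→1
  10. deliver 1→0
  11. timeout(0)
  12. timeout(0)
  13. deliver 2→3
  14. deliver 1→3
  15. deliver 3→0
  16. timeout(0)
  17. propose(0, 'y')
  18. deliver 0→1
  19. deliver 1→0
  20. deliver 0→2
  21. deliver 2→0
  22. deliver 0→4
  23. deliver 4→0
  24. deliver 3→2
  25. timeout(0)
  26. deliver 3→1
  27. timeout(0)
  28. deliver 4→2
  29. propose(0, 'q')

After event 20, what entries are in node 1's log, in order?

after 1 — timeout(0): n0:coor/t1/[-]
after 2 — deliver 0→2: n2:part/t1/[-]
after 3 — deliver 2→0: ·
after 4 — deliver 0→4: n4:part/t1/[-]
after 5 — deliver 4→0: ·
after 6 — deliver 4→0: ·
after 7 — deliver 1→0: ·
after 8 — deliver 1→2: ·
after 9 — deliver 4→1: ·
after 10 — deliver 1→0: ·
after 11 — timeout(0): n0:coor/t2/[-]
after 12 — timeout(0): n0:coor/t3/[-]
after 13 — deliver 2→3: ·
after 14 — deliver 1→3: ·
after 15 — deliver 3→0: ·
after 16 — timeout(0): n0:coor/t4/[-]
after 17 — propose(0,'y'): n0:coor/t5/[-]
after 18 — deliver 0→1: n1:part/t1/[-]
after 19 — deliver 1→0: ·
after 20 — deliver 0→2: n2:part/t2/[-]

empty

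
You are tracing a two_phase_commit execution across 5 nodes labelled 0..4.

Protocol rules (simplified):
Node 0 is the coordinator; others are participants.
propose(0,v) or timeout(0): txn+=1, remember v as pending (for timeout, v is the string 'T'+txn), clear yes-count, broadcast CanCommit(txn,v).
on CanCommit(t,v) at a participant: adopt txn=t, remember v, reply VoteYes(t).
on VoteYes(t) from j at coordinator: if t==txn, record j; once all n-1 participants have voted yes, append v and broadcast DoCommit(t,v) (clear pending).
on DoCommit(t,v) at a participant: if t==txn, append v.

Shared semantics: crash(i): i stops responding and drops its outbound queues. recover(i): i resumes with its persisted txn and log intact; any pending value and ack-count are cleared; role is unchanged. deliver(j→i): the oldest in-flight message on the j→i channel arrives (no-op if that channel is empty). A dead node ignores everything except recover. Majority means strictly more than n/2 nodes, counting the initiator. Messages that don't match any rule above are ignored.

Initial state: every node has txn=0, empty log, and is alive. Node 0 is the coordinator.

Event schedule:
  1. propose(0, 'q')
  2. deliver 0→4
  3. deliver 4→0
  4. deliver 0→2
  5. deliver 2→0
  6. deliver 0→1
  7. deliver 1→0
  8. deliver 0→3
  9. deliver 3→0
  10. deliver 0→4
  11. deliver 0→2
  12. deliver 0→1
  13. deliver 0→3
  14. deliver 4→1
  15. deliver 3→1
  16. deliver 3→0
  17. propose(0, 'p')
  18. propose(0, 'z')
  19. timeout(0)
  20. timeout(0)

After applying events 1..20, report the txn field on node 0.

5

step 1 propose(0,'q'): 0={coor,t=1,log=-}
step 2 deliver 0→4: 4={part,t=1,log=-}
step 3 deliver 4→0: —
step 4 deliver 0→2: 2={part,t=1,log=-}
step 5 deliver 2→0: —
step 6 deliver 0→1: 1={part,t=1,log=-}
step 7 deliver 1→0: —
step 8 deliver 0→3: 3={part,t=1,log=-}
step 9 deliver 3→0: 0={coor,t=1,log=q}
step 10 deliver 0→4: 4={part,t=1,log=q}
step 11 deliver 0→2: 2={part,t=1,log=q}
step 12 deliver 0→1: 1={part,t=1,log=q}
step 13 deliver 0→3: 3={part,t=1,log=q}
step 14 deliver 4→1: —
step 15 deliver 3→1: —
step 16 deliver 3→0: —
step 17 propose(0,'p'): 0={coor,t=2,log=q}
step 18 propose(0,'z'): 0={coor,t=3,log=q}
step 19 timeout(0): 0={coor,t=4,log=q}
step 20 timeout(0): 0={coor,t=5,log=q}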